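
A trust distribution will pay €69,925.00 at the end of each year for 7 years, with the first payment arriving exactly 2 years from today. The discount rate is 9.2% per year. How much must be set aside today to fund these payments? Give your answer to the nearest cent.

€320,128.07

Ordinary annuity of 7 payments, first payment at period 2.
Periodic rate r = 0.092 per year.
The ordinary-annuity PV formula values the stream one period before the first payment (period 1); discount that back 1 periods:
PV₀ = 69,925 × [1 − (1+r)^−7] / r × (1+r)^−1 = €320,128.07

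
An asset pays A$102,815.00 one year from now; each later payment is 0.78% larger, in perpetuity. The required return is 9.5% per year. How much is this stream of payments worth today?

Periodic rate r = 0.095 per year.
Growing perpetuity (Gordon): PV = PMT₁ / (r − g) = 102,815 / (r − 0.0078) = A$1,179,071.10.

A$1,179,071.10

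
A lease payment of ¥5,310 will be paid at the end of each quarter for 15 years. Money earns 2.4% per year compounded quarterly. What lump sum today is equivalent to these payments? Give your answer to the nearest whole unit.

This is an ordinary annuity: 60 payments of ¥5,310 at the end of each quarter.
Periodic rate r = 0.024/4 per quarter; n is counted in quarters.
PV = PMT × [(1 − (1+r)^−n)/r] = 5,310 × [1 − (1+r)^−60] / r = ¥266,892

¥266,892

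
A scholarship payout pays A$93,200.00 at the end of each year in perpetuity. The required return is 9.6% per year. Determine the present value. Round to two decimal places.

A$970,833.33

Periodic rate r = 0.096 per year.
Level perpetuity: PV = PMT / r = 93,200 / (0.096) = A$970,833.33.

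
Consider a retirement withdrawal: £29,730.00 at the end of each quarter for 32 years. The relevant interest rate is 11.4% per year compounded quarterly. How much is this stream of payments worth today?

£1,014,568.82

This is an ordinary annuity: 128 payments of £29,730.00 at the end of each quarter.
Periodic rate r = 0.114/4 per quarter; n is counted in quarters.
PV = PMT × [(1 − (1+r)^−n)/r] = 29,730 × [1 − (1+r)^−128] / r = £1,014,568.82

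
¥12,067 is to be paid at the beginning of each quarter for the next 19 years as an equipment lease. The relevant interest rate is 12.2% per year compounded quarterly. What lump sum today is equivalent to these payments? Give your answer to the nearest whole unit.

This is an annuity due: 76 payments of ¥12,067 at the beginning of each quarter.
Periodic rate r = 0.122/4 per quarter; n is counted in quarters.
PV = PMT × [(1 − (1+r)^−n)/r] × (1+r) = 12,067 × [1 − (1+r)^−76] / r × (1+r) = ¥366,144

¥366,144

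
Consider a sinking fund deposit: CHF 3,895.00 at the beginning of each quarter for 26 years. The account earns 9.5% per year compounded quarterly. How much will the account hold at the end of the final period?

This is an annuity due: 104 deposits of CHF 3,895.00 at the beginning of each quarter.
Periodic rate r = 0.095/4 per quarter; n is counted in quarters.
FV = PMT × [((1+r)^n − 1)/r] × (1+r) = 3,895 × [(1+r)^104 − 1] / r × (1+r) = CHF 1,760,539.53

CHF 1,760,539.53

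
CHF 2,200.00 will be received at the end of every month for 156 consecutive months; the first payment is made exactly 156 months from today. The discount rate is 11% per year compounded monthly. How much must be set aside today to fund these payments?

CHF 44,287.04

Ordinary annuity of 156 payments, first payment at period 156.
Periodic rate r = 0.11/12 per month; n is counted in months.
The ordinary-annuity PV formula values the stream one period before the first payment (period 155); discount that back 155 periods:
PV₀ = 2,200 × [1 − (1+r)^−156] / r × (1+r)^−155 = CHF 44,287.04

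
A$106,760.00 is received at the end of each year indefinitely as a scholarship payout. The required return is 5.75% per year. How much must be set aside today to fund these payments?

Periodic rate r = 0.0575 per year.
Level perpetuity: PV = PMT / r = 106,760 / (0.0575) = A$1,856,695.65.

A$1,856,695.65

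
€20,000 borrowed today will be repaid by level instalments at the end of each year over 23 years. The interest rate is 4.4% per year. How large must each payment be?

Level ordinary annuity; solve PV = PMT × [(1 − (1+r)^−n)/r] for PMT.
Periodic rate r = 0.044 per year.
With n = 23: PMT = 20,000 / ([(1 − (1+r)^−n)/r]) = €1,400.03

€1,400.03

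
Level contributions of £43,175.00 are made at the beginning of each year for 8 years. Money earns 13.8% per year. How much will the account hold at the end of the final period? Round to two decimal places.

£645,422.71

This is an annuity due: 8 deposits of £43,175.00 at the beginning of each year.
Periodic rate r = 0.138 per year.
FV = PMT × [((1+r)^n − 1)/r] × (1+r) = 43,175 × [(1+r)^8 − 1] / r × (1+r) = £645,422.71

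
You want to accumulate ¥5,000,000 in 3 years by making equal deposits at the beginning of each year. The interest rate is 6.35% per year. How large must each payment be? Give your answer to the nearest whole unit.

¥1,471,720

Level annuity due; solve FV = PMT × [((1+r)^n − 1)/r] × (1+r) for PMT.
Periodic rate r = 0.0635 per year.
With n = 3: PMT = 5,000,000 / ([((1+r)^n − 1)/r] × (1+r)) = ¥1,471,720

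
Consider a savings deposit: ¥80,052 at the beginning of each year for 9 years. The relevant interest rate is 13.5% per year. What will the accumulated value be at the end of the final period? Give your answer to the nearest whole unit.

¥1,430,734

This is an annuity due: 9 deposits of ¥80,052 at the beginning of each year.
Periodic rate r = 0.135 per year.
FV = PMT × [((1+r)^n − 1)/r] × (1+r) = 80,052 × [(1+r)^9 − 1] / r × (1+r) = ¥1,430,734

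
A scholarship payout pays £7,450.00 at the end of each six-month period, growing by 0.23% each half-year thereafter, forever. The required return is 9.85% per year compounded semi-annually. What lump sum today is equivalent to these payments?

Periodic rate r = 0.0985/2 per half-year.
Growing perpetuity (Gordon): PV = PMT₁ / (r − g) = 7,450 / (r − 0.0023) = £158,679.45.

£158,679.45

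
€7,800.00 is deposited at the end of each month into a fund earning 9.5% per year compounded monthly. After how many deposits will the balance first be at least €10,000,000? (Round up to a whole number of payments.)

306 payments

Periodic rate r = 0.095/12 per month; n is counted in months.
Ordinary annuity FV: 10,000,000 = 7,800 × [((1+r)^n − 1)/r].
(1+r)^n = 1 + 10,000,000 × r / 7,800, so n = ln(1 + 10,000,000·r/7,800) / ln(1+r) = 305.80.
Round up to a whole number of payments: n = 306.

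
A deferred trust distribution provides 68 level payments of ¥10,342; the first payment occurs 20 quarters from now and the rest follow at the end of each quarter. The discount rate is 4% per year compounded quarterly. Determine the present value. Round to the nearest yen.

¥420,893

Ordinary annuity of 68 payments, first payment at period 20.
Periodic rate r = 0.04/4 per quarter; n is counted in quarters.
The ordinary-annuity PV formula values the stream one period before the first payment (period 19); discount that back 19 periods:
PV₀ = 10,342 × [1 − (1+r)^−68] / r × (1+r)^−19 = ¥420,893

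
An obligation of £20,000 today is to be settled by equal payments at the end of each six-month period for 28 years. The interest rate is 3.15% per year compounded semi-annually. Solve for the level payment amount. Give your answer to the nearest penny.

Level ordinary annuity; solve PV = PMT × [(1 − (1+r)^−n)/r] for PMT.
Periodic rate r = 0.0315/2 per half-year; n is counted in half-years.
With n = 56: PMT = 20,000 / ([(1 − (1+r)^−n)/r]) = £540.13

£540.13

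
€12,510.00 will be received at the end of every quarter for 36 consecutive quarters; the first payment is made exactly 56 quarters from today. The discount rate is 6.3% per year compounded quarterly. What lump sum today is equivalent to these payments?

€144,688.99

Ordinary annuity of 36 payments, first payment at period 56.
Periodic rate r = 0.063/4 per quarter; n is counted in quarters.
The ordinary-annuity PV formula values the stream one period before the first payment (period 55); discount that back 55 periods:
PV₀ = 12,510 × [1 − (1+r)^−36] / r × (1+r)^−55 = €144,688.99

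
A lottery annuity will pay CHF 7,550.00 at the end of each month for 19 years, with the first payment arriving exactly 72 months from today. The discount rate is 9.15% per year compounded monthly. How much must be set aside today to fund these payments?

Ordinary annuity of 228 payments, first payment at period 72.
Periodic rate r = 0.0915/12 per month; n is counted in months.
The ordinary-annuity PV formula values the stream one period before the first payment (period 71); discount that back 71 periods:
PV₀ = 7,550 × [1 − (1+r)^−228] / r × (1+r)^−71 = CHF 475,237.41

CHF 475,237.41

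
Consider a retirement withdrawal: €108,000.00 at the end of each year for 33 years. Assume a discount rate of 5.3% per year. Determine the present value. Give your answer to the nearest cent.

This is an ordinary annuity: 33 payments of €108,000.00 at the end of each year.
Periodic rate r = 0.053 per year.
PV = PMT × [(1 − (1+r)^−n)/r] = 108,000 × [1 − (1+r)^−33] / r = €1,667,045.19

€1,667,045.19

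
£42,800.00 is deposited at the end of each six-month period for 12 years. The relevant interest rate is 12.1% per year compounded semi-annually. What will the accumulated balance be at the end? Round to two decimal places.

This is an ordinary annuity: 24 deposits of £42,800.00 at the end of each six-month period.
Periodic rate r = 0.121/2 per half-year; n is counted in half-years.
FV = PMT × [((1+r)^n − 1)/r] = 42,800 × [(1+r)^24 − 1] / r = £2,189,535.62

£2,189,535.62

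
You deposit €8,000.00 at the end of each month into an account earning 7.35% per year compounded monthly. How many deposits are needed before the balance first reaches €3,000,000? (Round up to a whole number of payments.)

Periodic rate r = 0.0735/12 per month; n is counted in months.
Ordinary annuity FV: 3,000,000 = 8,000 × [((1+r)^n − 1)/r].
(1+r)^n = 1 + 3,000,000 × r / 8,000, so n = ln(1 + 3,000,000·r/8,000) / ln(1+r) = 195.37.
Round up to a whole number of payments: n = 196.

196 payments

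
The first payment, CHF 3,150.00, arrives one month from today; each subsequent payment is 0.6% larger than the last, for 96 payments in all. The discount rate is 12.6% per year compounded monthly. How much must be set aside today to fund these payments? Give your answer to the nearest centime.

Periodic rate r = 0.126/12 per month; n is counted in months.
Growing ordinary annuity: PV = PMT₁ × [1 − ((1+g)/(1+r))^n] / (r − g) = 3,150 × [1 − ((1+0.006)/(1+r))^96] / (r − 0.006) = CHF 243,944.52.

CHF 243,944.52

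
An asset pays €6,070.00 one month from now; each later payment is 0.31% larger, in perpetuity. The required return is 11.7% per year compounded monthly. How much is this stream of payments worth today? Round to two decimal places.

€912,781.95

Periodic rate r = 0.117/12 per month.
Growing perpetuity (Gordon): PV = PMT₁ / (r − g) = 6,070 / (r − 0.0031) = €912,781.95.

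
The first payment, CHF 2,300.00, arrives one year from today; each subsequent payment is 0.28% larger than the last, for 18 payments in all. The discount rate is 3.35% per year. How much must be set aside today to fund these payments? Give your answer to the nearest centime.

CHF 31,381.55

Periodic rate r = 0.0335 per year.
Growing ordinary annuity: PV = PMT₁ × [1 − ((1+g)/(1+r))^n] / (r − g) = 2,300 × [1 − ((1+0.0028)/(1+r))^18] / (r − 0.0028) = CHF 31,381.55.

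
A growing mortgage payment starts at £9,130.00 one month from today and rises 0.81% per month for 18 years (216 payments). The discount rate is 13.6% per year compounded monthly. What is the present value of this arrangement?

£1,409,782.38

Periodic rate r = 0.136/12 per month; n is counted in months.
Growing ordinary annuity: PV = PMT₁ × [1 − ((1+g)/(1+r))^n] / (r − g) = 9,130 × [1 − ((1+0.0081)/(1+r))^216] / (r − 0.0081) = £1,409,782.38.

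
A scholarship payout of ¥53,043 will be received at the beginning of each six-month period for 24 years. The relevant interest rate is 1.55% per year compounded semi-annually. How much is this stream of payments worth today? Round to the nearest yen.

¥2,135,794

This is an annuity due: 48 payments of ¥53,043 at the beginning of each six-month period.
Periodic rate r = 0.0155/2 per half-year; n is counted in half-years.
PV = PMT × [(1 − (1+r)^−n)/r] × (1+r) = 53,043 × [1 − (1+r)^−48] / r × (1+r) = ¥2,135,794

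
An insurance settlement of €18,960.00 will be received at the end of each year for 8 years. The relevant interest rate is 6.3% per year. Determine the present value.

This is an ordinary annuity: 8 payments of €18,960.00 at the end of each year.
Periodic rate r = 0.063 per year.
PV = PMT × [(1 − (1+r)^−n)/r] = 18,960 × [1 − (1+r)^−8] / r = €116,352.39

€116,352.39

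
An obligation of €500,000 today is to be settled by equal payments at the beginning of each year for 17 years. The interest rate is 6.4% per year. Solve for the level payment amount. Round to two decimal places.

Level annuity due; solve PV = PMT × [(1 − (1+r)^−n)/r] × (1+r) for PMT.
Periodic rate r = 0.064 per year.
With n = 17: PMT = 500,000 / ([(1 − (1+r)^−n)/r] × (1+r)) = €46,151.03

€46,151.03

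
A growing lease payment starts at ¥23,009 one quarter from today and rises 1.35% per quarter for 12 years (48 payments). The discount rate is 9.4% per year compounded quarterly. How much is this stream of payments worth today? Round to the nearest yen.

Periodic rate r = 0.094/4 per quarter; n is counted in quarters.
Growing ordinary annuity: PV = PMT₁ × [1 − ((1+g)/(1+r))^n] / (r − g) = 23,009 × [1 − ((1+0.0135)/(1+r))^48] / (r − 0.0135) = ¥864,679.

¥864,679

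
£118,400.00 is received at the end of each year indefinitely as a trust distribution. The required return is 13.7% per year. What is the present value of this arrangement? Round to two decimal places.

£864,233.58

Periodic rate r = 0.137 per year.
Level perpetuity: PV = PMT / r = 118,400 / (0.137) = £864,233.58.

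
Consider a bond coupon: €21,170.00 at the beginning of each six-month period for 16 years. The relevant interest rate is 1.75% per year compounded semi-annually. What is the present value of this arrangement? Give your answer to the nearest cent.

€593,785.99

This is an annuity due: 32 payments of €21,170.00 at the beginning of each six-month period.
Periodic rate r = 0.0175/2 per half-year; n is counted in half-years.
PV = PMT × [(1 − (1+r)^−n)/r] × (1+r) = 21,170 × [1 − (1+r)^−32] / r × (1+r) = €593,785.99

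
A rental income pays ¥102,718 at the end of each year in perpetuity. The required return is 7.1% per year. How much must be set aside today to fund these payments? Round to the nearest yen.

¥1,446,732

Periodic rate r = 0.071 per year.
Level perpetuity: PV = PMT / r = 102,718 / (0.071) = ¥1,446,732.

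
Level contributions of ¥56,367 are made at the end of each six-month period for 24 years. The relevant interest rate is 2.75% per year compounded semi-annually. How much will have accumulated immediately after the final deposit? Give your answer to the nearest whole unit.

This is an ordinary annuity: 48 deposits of ¥56,367 at the end of each six-month period.
Periodic rate r = 0.0275/2 per half-year; n is counted in half-years.
FV = PMT × [((1+r)^n − 1)/r] = 56,367 × [(1+r)^48 − 1] / r = ¥3,796,522

¥3,796,522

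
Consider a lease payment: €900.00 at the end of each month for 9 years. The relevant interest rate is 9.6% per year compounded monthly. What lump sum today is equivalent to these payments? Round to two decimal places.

€64,921.03

This is an ordinary annuity: 108 payments of €900.00 at the end of each month.
Periodic rate r = 0.096/12 per month; n is counted in months.
PV = PMT × [(1 − (1+r)^−n)/r] = 900 × [1 − (1+r)^−108] / r = €64,921.03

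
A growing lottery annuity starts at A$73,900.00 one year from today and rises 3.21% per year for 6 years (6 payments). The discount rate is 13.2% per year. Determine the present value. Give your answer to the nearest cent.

Periodic rate r = 0.132 per year.
Growing ordinary annuity: PV = PMT₁ × [1 − ((1+g)/(1+r))^n] / (r − g) = 73,900 × [1 − ((1+0.0321)/(1+r))^6] / (r − 0.0321) = A$314,796.37.

A$314,796.37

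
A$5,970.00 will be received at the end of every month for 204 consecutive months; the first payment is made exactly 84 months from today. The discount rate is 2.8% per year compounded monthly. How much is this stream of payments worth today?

Ordinary annuity of 204 payments, first payment at period 84.
Periodic rate r = 0.028/12 per month; n is counted in months.
The ordinary-annuity PV formula values the stream one period before the first payment (period 83); discount that back 83 periods:
PV₀ = 5,970 × [1 − (1+r)^−204] / r × (1+r)^−83 = A$797,864.32

A$797,864.32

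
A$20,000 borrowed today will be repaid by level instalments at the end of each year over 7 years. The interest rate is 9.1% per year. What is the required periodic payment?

Level ordinary annuity; solve PV = PMT × [(1 − (1+r)^−n)/r] for PMT.
Periodic rate r = 0.091 per year.
With n = 7: PMT = 20,000 / ([(1 − (1+r)^−n)/r]) = A$3,987.15

A$3,987.15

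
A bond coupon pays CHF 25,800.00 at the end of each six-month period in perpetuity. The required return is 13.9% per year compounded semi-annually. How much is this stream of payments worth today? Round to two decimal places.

Periodic rate r = 0.139/2 per half-year.
Level perpetuity: PV = PMT / r = 25,800 / (0.139/2) = CHF 371,223.02.

CHF 371,223.02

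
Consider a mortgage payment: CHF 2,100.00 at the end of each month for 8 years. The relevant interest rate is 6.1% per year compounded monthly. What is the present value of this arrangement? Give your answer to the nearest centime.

This is an ordinary annuity: 96 payments of CHF 2,100.00 at the end of each month.
Periodic rate r = 0.061/12 per month; n is counted in months.
PV = PMT × [(1 − (1+r)^−n)/r] = 2,100 × [1 − (1+r)^−96] / r = CHF 159,209.41

CHF 159,209.41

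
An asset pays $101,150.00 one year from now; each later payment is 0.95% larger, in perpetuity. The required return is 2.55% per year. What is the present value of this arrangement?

Periodic rate r = 0.0255 per year.
Growing perpetuity (Gordon): PV = PMT₁ / (r − g) = 101,150 / (r − 0.0095) = $6,321,875.00.

$6,321,875.00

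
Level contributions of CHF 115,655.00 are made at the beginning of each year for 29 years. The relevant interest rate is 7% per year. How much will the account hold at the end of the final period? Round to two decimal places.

This is an annuity due: 29 deposits of CHF 115,655.00 at the beginning of each year.
Periodic rate r = 0.07 per year.
FV = PMT × [((1+r)^n − 1)/r] × (1+r) = 115,655 × [(1+r)^29 − 1] / r × (1+r) = CHF 10,809,207.24

CHF 10,809,207.24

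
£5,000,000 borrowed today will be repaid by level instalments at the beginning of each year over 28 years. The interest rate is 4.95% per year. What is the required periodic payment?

Level annuity due; solve PV = PMT × [(1 − (1+r)^−n)/r] × (1+r) for PMT.
Periodic rate r = 0.0495 per year.
With n = 28: PMT = 5,000,000 / ([(1 − (1+r)^−n)/r] × (1+r)) = £318,047.83

£318,047.83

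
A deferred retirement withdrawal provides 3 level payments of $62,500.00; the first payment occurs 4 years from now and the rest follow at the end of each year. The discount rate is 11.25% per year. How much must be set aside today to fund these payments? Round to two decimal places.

Ordinary annuity of 3 payments, first payment at period 4.
Periodic rate r = 0.1125 per year.
The ordinary-annuity PV formula values the stream one period before the first payment (period 3); discount that back 3 periods:
PV₀ = 62,500 × [1 − (1+r)^−3] / r × (1+r)^−3 = $110,444.72

$110,444.72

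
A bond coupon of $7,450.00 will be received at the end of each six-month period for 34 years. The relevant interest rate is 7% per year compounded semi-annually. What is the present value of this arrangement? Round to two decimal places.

$192,338.70

This is an ordinary annuity: 68 payments of $7,450.00 at the end of each six-month period.
Periodic rate r = 0.07/2 per half-year; n is counted in half-years.
PV = PMT × [(1 − (1+r)^−n)/r] = 7,450 × [1 − (1+r)^−68] / r = $192,338.70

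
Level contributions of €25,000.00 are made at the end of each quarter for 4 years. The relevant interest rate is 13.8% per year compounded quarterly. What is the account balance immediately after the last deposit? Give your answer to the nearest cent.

This is an ordinary annuity: 16 deposits of €25,000.00 at the end of each quarter.
Periodic rate r = 0.138/4 per quarter; n is counted in quarters.
FV = PMT × [((1+r)^n − 1)/r] = 25,000 × [(1+r)^16 − 1] / r = €522,196.88

€522,196.88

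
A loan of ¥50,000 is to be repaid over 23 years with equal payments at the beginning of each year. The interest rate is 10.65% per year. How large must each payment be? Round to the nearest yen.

Level annuity due; solve PV = PMT × [(1 − (1+r)^−n)/r] × (1+r) for PMT.
Periodic rate r = 0.1065 per year.
With n = 23: PMT = 50,000 / ([(1 − (1+r)^−n)/r] × (1+r)) = ¥5,333

¥5,333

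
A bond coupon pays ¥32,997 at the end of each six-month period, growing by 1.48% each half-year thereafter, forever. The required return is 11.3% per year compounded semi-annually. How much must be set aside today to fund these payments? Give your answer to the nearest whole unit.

¥791,295

Periodic rate r = 0.113/2 per half-year.
Growing perpetuity (Gordon): PV = PMT₁ / (r − g) = 32,997 / (r − 0.0148) = ¥791,295.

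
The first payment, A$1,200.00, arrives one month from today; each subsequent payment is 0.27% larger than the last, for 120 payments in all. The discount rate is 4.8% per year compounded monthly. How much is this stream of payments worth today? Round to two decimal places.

Periodic rate r = 0.048/12 per month; n is counted in months.
Growing ordinary annuity: PV = PMT₁ × [1 − ((1+g)/(1+r))^n] / (r − g) = 1,200 × [1 − ((1+0.0027)/(1+r))^120] / (r − 0.0027) = A$132,918.54.

A$132,918.54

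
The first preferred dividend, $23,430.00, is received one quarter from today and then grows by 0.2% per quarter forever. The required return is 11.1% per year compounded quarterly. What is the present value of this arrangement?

$909,902.91

Periodic rate r = 0.111/4 per quarter.
Growing perpetuity (Gordon): PV = PMT₁ / (r − g) = 23,430 / (r − 0.002) = $909,902.91.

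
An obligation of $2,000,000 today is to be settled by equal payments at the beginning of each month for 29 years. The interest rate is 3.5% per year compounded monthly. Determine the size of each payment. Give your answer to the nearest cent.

$9,129.99

Level annuity due; solve PV = PMT × [(1 − (1+r)^−n)/r] × (1+r) for PMT.
Periodic rate r = 0.035/12 per month; n is counted in months.
With n = 348: PMT = 2,000,000 / ([(1 − (1+r)^−n)/r] × (1+r)) = $9,129.99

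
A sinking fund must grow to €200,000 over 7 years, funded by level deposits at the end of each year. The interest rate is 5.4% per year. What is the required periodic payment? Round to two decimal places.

€24,266.68

Level ordinary annuity; solve FV = PMT × [((1+r)^n − 1)/r] for PMT.
Periodic rate r = 0.054 per year.
With n = 7: PMT = 200,000 / ([((1+r)^n − 1)/r]) = €24,266.68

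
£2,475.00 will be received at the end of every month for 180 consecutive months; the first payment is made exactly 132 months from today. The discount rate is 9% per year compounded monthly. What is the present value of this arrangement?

Ordinary annuity of 180 payments, first payment at period 132.
Periodic rate r = 0.09/12 per month; n is counted in months.
The ordinary-annuity PV formula values the stream one period before the first payment (period 131); discount that back 131 periods:
PV₀ = 2,475 × [1 − (1+r)^−180] / r × (1+r)^−131 = £91,689.77

£91,689.77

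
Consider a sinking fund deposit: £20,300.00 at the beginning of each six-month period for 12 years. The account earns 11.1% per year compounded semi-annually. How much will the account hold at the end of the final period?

This is an annuity due: 24 deposits of £20,300.00 at the beginning of each six-month period.
Periodic rate r = 0.111/2 per half-year; n is counted in half-years.
FV = PMT × [((1+r)^n − 1)/r] × (1+r) = 20,300 × [(1+r)^24 − 1] / r × (1+r) = £1,025,363.10

£1,025,363.10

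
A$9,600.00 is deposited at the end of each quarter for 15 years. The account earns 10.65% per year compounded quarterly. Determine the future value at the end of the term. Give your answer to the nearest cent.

A$1,384,020.14

This is an ordinary annuity: 60 deposits of A$9,600.00 at the end of each quarter.
Periodic rate r = 0.1065/4 per quarter; n is counted in quarters.
FV = PMT × [((1+r)^n − 1)/r] = 9,600 × [(1+r)^60 − 1] / r = A$1,384,020.14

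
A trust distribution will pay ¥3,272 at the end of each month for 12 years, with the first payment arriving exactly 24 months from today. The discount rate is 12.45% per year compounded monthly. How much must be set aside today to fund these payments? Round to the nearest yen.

¥192,464

Ordinary annuity of 144 payments, first payment at period 24.
Periodic rate r = 0.1245/12 per month; n is counted in months.
The ordinary-annuity PV formula values the stream one period before the first payment (period 23); discount that back 23 periods:
PV₀ = 3,272 × [1 − (1+r)^−144] / r × (1+r)^−23 = ¥192,464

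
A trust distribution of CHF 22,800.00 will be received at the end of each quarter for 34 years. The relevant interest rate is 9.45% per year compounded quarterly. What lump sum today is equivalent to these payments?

This is an ordinary annuity: 136 payments of CHF 22,800.00 at the end of each quarter.
Periodic rate r = 0.0945/4 per quarter; n is counted in quarters.
PV = PMT × [(1 − (1+r)^−n)/r] = 22,800 × [1 − (1+r)^−136] / r = CHF 924,770.29

CHF 924,770.29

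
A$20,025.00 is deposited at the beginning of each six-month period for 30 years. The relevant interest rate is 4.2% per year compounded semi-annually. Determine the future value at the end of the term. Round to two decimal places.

A$2,414,248.30

This is an annuity due: 60 deposits of A$20,025.00 at the beginning of each six-month period.
Periodic rate r = 0.042/2 per half-year; n is counted in half-years.
FV = PMT × [((1+r)^n − 1)/r] × (1+r) = 20,025 × [(1+r)^60 − 1] / r × (1+r) = A$2,414,248.30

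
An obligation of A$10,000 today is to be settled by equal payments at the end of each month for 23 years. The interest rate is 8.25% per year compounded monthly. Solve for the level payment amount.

Level ordinary annuity; solve PV = PMT × [(1 − (1+r)^−n)/r] for PMT.
Periodic rate r = 0.0825/12 per month; n is counted in months.
With n = 276: PMT = 10,000 / ([(1 − (1+r)^−n)/r]) = A$80.97

A$80.97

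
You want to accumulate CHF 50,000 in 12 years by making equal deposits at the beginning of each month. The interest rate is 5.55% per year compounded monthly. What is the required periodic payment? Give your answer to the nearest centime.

CHF 243.98

Level annuity due; solve FV = PMT × [((1+r)^n − 1)/r] × (1+r) for PMT.
Periodic rate r = 0.0555/12 per month; n is counted in months.
With n = 144: PMT = 50,000 / ([((1+r)^n − 1)/r] × (1+r)) = CHF 243.98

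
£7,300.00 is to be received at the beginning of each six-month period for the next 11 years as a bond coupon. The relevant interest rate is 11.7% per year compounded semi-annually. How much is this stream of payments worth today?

This is an annuity due: 22 payments of £7,300.00 at the beginning of each six-month period.
Periodic rate r = 0.117/2 per half-year; n is counted in half-years.
PV = PMT × [(1 − (1+r)^−n)/r] × (1+r) = 7,300 × [1 − (1+r)^−22] / r × (1+r) = £94,271.78

£94,271.78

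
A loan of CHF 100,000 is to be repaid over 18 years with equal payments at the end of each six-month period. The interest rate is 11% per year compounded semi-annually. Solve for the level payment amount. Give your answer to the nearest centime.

CHF 6,436.63

Level ordinary annuity; solve PV = PMT × [(1 − (1+r)^−n)/r] for PMT.
Periodic rate r = 0.11/2 per half-year; n is counted in half-years.
With n = 36: PMT = 100,000 / ([(1 − (1+r)^−n)/r]) = CHF 6,436.63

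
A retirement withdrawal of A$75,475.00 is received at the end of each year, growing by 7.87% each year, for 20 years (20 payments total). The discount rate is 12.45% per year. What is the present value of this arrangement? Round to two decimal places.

Periodic rate r = 0.1245 per year.
Growing ordinary annuity: PV = PMT₁ × [1 − ((1+g)/(1+r))^n] / (r − g) = 75,475 × [1 − ((1+0.0787)/(1+r))^20] / (r − 0.0787) = A$930,524.69.

A$930,524.69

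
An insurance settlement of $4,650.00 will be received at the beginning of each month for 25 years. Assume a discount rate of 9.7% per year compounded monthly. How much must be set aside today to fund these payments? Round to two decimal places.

This is an annuity due: 300 payments of $4,650.00 at the beginning of each month.
Periodic rate r = 0.097/12 per month; n is counted in months.
PV = PMT × [(1 − (1+r)^−n)/r] × (1+r) = 4,650 × [1 − (1+r)^−300] / r × (1+r) = $528,095.95

$528,095.95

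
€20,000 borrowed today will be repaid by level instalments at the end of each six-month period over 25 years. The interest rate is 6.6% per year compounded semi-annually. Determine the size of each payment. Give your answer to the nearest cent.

€822.16

Level ordinary annuity; solve PV = PMT × [(1 − (1+r)^−n)/r] for PMT.
Periodic rate r = 0.066/2 per half-year; n is counted in half-years.
With n = 50: PMT = 20,000 / ([(1 − (1+r)^−n)/r]) = €822.16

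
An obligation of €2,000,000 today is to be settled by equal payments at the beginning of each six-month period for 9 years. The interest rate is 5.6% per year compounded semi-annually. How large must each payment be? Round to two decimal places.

Level annuity due; solve PV = PMT × [(1 − (1+r)^−n)/r] × (1+r) for PMT.
Periodic rate r = 0.056/2 per half-year; n is counted in half-years.
With n = 18: PMT = 2,000,000 / ([(1 − (1+r)^−n)/r] × (1+r)) = €139,075.57

€139,075.57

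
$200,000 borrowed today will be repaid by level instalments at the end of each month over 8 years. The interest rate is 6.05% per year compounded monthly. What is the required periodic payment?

Level ordinary annuity; solve PV = PMT × [(1 − (1+r)^−n)/r] for PMT.
Periodic rate r = 0.0605/12 per month; n is counted in months.
With n = 96: PMT = 200,000 / ([(1 − (1+r)^−n)/r]) = $2,633.16

$2,633.16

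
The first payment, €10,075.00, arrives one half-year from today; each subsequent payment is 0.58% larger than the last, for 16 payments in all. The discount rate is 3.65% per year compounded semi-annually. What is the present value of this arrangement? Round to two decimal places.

Periodic rate r = 0.0365/2 per half-year; n is counted in half-years.
Growing ordinary annuity: PV = PMT₁ × [1 − ((1+g)/(1+r))^n] / (r − g) = 10,075 × [1 − ((1+0.0058)/(1+r))^16] / (r − 0.0058) = €144,589.86.

€144,589.86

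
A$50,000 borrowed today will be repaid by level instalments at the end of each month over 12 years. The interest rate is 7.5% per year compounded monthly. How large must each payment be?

A$527.61

Level ordinary annuity; solve PV = PMT × [(1 − (1+r)^−n)/r] for PMT.
Periodic rate r = 0.075/12 per month; n is counted in months.
With n = 144: PMT = 50,000 / ([(1 − (1+r)^−n)/r]) = A$527.61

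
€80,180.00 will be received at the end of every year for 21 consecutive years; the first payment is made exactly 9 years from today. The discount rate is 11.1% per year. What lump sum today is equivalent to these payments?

Ordinary annuity of 21 payments, first payment at period 9.
Periodic rate r = 0.111 per year.
The ordinary-annuity PV formula values the stream one period before the first payment (period 8); discount that back 8 periods:
PV₀ = 80,180 × [1 − (1+r)^−21] / r × (1+r)^−8 = €277,071.49

€277,071.49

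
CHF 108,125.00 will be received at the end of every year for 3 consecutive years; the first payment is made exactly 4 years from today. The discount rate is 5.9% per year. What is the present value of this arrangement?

CHF 243,805.31

Ordinary annuity of 3 payments, first payment at period 4.
Periodic rate r = 0.059 per year.
The ordinary-annuity PV formula values the stream one period before the first payment (period 3); discount that back 3 periods:
PV₀ = 108,125 × [1 − (1+r)^−3] / r × (1+r)^−3 = CHF 243,805.31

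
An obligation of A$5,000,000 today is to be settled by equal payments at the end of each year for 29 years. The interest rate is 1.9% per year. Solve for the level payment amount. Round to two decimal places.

Level ordinary annuity; solve PV = PMT × [(1 − (1+r)^−n)/r] for PMT.
Periodic rate r = 0.019 per year.
With n = 29: PMT = 5,000,000 / ([(1 − (1+r)^−n)/r]) = A$225,846.44

A$225,846.44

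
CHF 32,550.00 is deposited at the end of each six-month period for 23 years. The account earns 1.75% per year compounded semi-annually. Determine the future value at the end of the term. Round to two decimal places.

CHF 1,833,747.56

This is an ordinary annuity: 46 deposits of CHF 32,550.00 at the end of each six-month period.
Periodic rate r = 0.0175/2 per half-year; n is counted in half-years.
FV = PMT × [((1+r)^n − 1)/r] = 32,550 × [(1+r)^46 − 1] / r = CHF 1,833,747.56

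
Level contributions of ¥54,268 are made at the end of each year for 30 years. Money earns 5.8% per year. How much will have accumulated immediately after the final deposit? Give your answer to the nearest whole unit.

This is an ordinary annuity: 30 deposits of ¥54,268 at the end of each year.
Periodic rate r = 0.058 per year.
FV = PMT × [((1+r)^n − 1)/r] = 54,268 × [(1+r)^30 − 1] / r = ¥4,142,265

¥4,142,265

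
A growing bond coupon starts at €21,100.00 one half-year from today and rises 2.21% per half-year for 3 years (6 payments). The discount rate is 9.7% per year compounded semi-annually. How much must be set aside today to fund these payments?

€113,393.84

Periodic rate r = 0.097/2 per half-year; n is counted in half-years.
Growing ordinary annuity: PV = PMT₁ × [1 − ((1+g)/(1+r))^n] / (r − g) = 21,100 × [1 − ((1+0.0221)/(1+r))^6] / (r − 0.0221) = €113,393.84.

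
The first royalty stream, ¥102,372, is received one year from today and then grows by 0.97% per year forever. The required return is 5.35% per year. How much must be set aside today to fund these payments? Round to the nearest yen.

¥2,337,260

Periodic rate r = 0.0535 per year.
Growing perpetuity (Gordon): PV = PMT₁ / (r − g) = 102,372 / (r − 0.0097) = ¥2,337,260.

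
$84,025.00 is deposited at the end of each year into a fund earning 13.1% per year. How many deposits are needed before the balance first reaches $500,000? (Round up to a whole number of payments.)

5 payments

Periodic rate r = 0.131 per year.
Ordinary annuity FV: 500,000 = 84,025 × [((1+r)^n − 1)/r].
(1+r)^n = 1 + 500,000 × r / 84,025, so n = ln(1 + 500,000·r/84,025) / ln(1+r) = 4.68.
Round up to a whole number of payments: n = 5.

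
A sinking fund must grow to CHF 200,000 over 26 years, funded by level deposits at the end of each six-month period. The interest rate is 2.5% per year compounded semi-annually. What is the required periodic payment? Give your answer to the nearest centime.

Level ordinary annuity; solve FV = PMT × [((1+r)^n − 1)/r] for PMT.
Periodic rate r = 0.025/2 per half-year; n is counted in half-years.
With n = 52: PMT = 200,000 / ([((1+r)^n − 1)/r]) = CHF 2,753.79

CHF 2,753.79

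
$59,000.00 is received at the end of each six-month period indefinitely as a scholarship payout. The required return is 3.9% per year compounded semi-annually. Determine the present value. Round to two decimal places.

$3,025,641.03

Periodic rate r = 0.039/2 per half-year.
Level perpetuity: PV = PMT / r = 59,000 / (0.039/2) = $3,025,641.03.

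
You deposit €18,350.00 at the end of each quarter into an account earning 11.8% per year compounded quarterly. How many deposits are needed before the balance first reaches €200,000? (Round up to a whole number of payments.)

Periodic rate r = 0.118/4 per quarter; n is counted in quarters.
Ordinary annuity FV: 200,000 = 18,350 × [((1+r)^n − 1)/r].
(1+r)^n = 1 + 200,000 × r / 18,350, so n = ln(1 + 200,000·r/18,350) / ln(1+r) = 9.59.
Round up to a whole number of payments: n = 10.

10 payments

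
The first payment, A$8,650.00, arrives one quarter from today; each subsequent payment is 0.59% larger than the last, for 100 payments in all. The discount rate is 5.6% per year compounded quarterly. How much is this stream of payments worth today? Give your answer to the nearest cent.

A$589,032.59

Periodic rate r = 0.056/4 per quarter; n is counted in quarters.
Growing ordinary annuity: PV = PMT₁ × [1 − ((1+g)/(1+r))^n] / (r − g) = 8,650 × [1 − ((1+0.0059)/(1+r))^100] / (r − 0.0059) = A$589,032.59.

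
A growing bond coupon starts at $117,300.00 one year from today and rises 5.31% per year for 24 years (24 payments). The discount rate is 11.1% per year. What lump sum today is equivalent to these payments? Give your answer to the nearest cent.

$1,465,178.09

Periodic rate r = 0.111 per year.
Growing ordinary annuity: PV = PMT₁ × [1 − ((1+g)/(1+r))^n] / (r − g) = 117,300 × [1 − ((1+0.0531)/(1+r))^24] / (r − 0.0531) = $1,465,178.09.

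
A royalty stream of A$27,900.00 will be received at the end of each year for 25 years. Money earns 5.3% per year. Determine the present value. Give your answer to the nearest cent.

A$381,664.93

This is an ordinary annuity: 25 payments of A$27,900.00 at the end of each year.
Periodic rate r = 0.053 per year.
PV = PMT × [(1 − (1+r)^−n)/r] = 27,900 × [1 − (1+r)^−25] / r = A$381,664.93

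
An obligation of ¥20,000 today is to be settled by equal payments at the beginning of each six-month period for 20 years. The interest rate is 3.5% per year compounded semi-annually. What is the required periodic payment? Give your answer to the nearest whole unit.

¥687

Level annuity due; solve PV = PMT × [(1 − (1+r)^−n)/r] × (1+r) for PMT.
Periodic rate r = 0.035/2 per half-year; n is counted in half-years.
With n = 40: PMT = 20,000 / ([(1 − (1+r)^−n)/r] × (1+r)) = ¥687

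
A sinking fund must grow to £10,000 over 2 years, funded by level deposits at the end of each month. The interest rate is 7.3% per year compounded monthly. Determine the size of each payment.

£388.25

Level ordinary annuity; solve FV = PMT × [((1+r)^n − 1)/r] for PMT.
Periodic rate r = 0.073/12 per month; n is counted in months.
With n = 24: PMT = 10,000 / ([((1+r)^n − 1)/r]) = £388.25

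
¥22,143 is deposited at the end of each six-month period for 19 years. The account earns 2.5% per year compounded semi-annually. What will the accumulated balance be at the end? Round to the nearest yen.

This is an ordinary annuity: 38 deposits of ¥22,143 at the end of each six-month period.
Periodic rate r = 0.025/2 per half-year; n is counted in half-years.
FV = PMT × [((1+r)^n − 1)/r] = 22,143 × [(1+r)^38 − 1] / r = ¥1,068,686

¥1,068,686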